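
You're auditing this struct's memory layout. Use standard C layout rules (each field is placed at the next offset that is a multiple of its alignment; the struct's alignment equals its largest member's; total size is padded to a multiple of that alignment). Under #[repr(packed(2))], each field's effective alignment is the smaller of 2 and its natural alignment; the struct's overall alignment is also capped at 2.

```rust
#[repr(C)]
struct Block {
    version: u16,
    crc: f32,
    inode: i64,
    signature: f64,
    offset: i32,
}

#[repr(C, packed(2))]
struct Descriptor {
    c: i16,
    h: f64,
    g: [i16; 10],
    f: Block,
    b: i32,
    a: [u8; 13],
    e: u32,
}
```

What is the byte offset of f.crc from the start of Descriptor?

34

Block: @0: version [2B, align 2] → 2; +2 pad (align 4); @4: crc [4B, align 4] → 8; @8: inode [8B, align 8] → 16; @16: signature [8B, align 8] → 24; @24: offset [4B, align 4] → 28; +4 tail pad (align 8); size 32, align 8
@0: c [2B, align 2] → 2
@2: h [8B, align 2] → 10
@10: g [20B, align 2] → 30
@30: f [32B, align 2] → 62
within Block: crc at 4
30 + 4 = 34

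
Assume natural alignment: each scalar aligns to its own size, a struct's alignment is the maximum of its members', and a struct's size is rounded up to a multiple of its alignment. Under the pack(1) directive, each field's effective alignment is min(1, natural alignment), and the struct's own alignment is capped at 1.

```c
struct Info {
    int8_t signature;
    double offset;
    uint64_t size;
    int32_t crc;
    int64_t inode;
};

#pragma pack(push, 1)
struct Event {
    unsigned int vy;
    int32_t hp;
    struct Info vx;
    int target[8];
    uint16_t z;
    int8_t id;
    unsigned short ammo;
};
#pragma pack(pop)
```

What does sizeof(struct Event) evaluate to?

85

Info: signature at 0 (size 1, align 1) → ends 1; pad 7 to align 8 for offset; offset at 8 (size 8, align 8) → ends 16; size at 16 (size 8, align 8) → ends 24; crc at 24 (size 4, align 4) → ends 28; pad 4 to align 8 for inode; inode at 32 (size 8, align 8) → ends 40; total 40 bytes, alignment 8
vy at 0 (size 4, align 1) → ends 4
hp at 4 (size 4, align 1) → ends 8
vx at 8 (size 40, align 1) → ends 48
target at 48 (size 32, align 1) → ends 80
z at 80 (size 2, align 1) → ends 82
id at 82 (size 1, align 1) → ends 83
ammo at 83 (size 2, align 1) → ends 85
total 85 bytes, alignment 1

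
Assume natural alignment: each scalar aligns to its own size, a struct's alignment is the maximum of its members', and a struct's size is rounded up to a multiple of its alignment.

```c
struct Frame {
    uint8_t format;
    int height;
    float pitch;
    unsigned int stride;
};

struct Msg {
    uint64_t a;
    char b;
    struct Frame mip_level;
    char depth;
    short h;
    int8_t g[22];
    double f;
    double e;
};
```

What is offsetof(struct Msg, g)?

Frame: 0..1  format  (1B, 1-aligned); 1..4  -- padding (3B); 4..8  height  (4B, 4-aligned); 8..12  pitch  (4B, 4-aligned); 12..16  stride  (4B, 4-aligned); sizeof = 16, alignof = 4
0..8  a  (8B, 8-aligned)
8..9  b  (1B, 1-aligned)
9..12  -- padding (3B)
12..28  mip_level  (16B, 4-aligned)
28..29  depth  (1B, 1-aligned)
29..30  -- padding (1B)
30..32  h  (2B, 2-aligned)
32..54  g  (22B, 1-aligned)

32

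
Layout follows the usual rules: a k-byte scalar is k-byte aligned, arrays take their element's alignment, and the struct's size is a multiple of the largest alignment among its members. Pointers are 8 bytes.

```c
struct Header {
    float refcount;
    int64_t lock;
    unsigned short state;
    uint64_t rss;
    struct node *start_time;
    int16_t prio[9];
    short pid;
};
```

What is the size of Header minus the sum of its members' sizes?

0..4  refcount  (4B, 4-aligned)
4..8  -- padding (4B)
8..16  lock  (8B, 8-aligned)
16..18  state  (2B, 2-aligned)
18..24  -- padding (6B)
24..32  rss  (8B, 8-aligned)
32..40  start_time  (8B, 8-aligned)
40..58  prio  (18B, 2-aligned)
58..60  pid  (2B, 2-aligned)
60..64  -- tail padding (4B)
sizeof = 64, alignof = 8
data bytes 50, size 64 → padding 14

14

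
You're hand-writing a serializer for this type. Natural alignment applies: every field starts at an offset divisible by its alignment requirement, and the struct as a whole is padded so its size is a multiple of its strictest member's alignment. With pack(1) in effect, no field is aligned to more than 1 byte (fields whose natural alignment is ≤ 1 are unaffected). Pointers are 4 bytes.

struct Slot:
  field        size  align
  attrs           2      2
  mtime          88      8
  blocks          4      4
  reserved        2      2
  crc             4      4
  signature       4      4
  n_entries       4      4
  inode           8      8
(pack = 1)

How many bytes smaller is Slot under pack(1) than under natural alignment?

12

natural layout:
  0..2  attrs  (2B, 2-aligned)
  2..8  -- padding (6B)
  8..96  mtime  (88B, 8-aligned)
  96..100  blocks  (4B, 4-aligned)
  100..102  reserved  (2B, 2-aligned)
  102..104  -- padding (2B)
  104..108  crc  (4B, 4-aligned)
  108..112  signature  (4B, 4-aligned)
  112..116  n_entries  (4B, 4-aligned)
  116..120  -- padding (4B)
  120..128  inode  (8B, 8-aligned)
  sizeof = 128, alignof = 8
packed(1) layout:
  0..2  attrs  (2B, 1-aligned)
  2..90  mtime  (88B, 1-aligned)
  90..94  blocks  (4B, 1-aligned)
  94..96  reserved  (2B, 1-aligned)
  96..100  crc  (4B, 1-aligned)
  100..104  signature  (4B, 1-aligned)
  104..108  n_entries  (4B, 1-aligned)
  108..116  inode  (8B, 1-aligned)
  sizeof = 116, alignof = 1
128 − 116 = 12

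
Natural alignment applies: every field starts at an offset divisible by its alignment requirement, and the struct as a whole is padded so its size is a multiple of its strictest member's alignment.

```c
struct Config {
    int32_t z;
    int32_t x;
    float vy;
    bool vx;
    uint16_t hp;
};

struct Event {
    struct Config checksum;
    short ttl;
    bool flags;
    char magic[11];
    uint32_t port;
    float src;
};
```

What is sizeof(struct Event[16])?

Config: z at 0 (size 4, align 4) → ends 4; x at 4 (size 4, align 4) → ends 8; vy at 8 (size 4, align 4) → ends 12; vx at 12 (size 1, align 1) → ends 13; pad 1 to align 2 for hp; hp at 14 (size 2, align 2) → ends 16; total 16 bytes, alignment 4
checksum at 0 (size 16, align 4) → ends 16
ttl at 16 (size 2, align 2) → ends 18
flags at 18 (size 1, align 1) → ends 19
magic at 19 (size 11, align 1) → ends 30
pad 2 to align 4 for port
port at 32 (size 4, align 4) → ends 36
src at 36 (size 4, align 4) → ends 40
total 40 bytes, alignment 4
array of 16: 16 × 40 = 640

640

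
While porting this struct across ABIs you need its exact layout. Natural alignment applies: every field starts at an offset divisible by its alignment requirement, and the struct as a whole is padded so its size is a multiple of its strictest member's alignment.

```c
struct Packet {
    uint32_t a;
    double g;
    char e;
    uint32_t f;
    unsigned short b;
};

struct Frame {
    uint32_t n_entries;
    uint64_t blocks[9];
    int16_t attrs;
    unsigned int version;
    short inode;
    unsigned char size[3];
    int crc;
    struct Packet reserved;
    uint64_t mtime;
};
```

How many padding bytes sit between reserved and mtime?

0

Packet: a at 0 (size 4, align 4) → ends 4; pad 4 to align 8 for g; g at 8 (size 8, align 8) → ends 16; e at 16 (size 1, align 1) → ends 17; pad 3 to align 4 for f; f at 20 (size 4, align 4) → ends 24; b at 24 (size 2, align 2) → ends 26; tail pad 6 to reach multiple of 8; total 32 bytes, alignment 8
n_entries at 0 (size 4, align 4) → ends 4
pad 4 to align 8 for blocks
blocks at 8 (size 72, align 8) → ends 80
attrs at 80 (size 2, align 2) → ends 82
pad 2 to align 4 for version
version at 84 (size 4, align 4) → ends 88
inode at 88 (size 2, align 2) → ends 90
size at 90 (size 3, align 1) → ends 93
pad 3 to align 4 for crc
crc at 96 (size 4, align 4) → ends 100
pad 4 to align 8 for reserved
reserved at 104 (size 32, align 8) → ends 136
mtime at 136 (size 8, align 8) → ends 144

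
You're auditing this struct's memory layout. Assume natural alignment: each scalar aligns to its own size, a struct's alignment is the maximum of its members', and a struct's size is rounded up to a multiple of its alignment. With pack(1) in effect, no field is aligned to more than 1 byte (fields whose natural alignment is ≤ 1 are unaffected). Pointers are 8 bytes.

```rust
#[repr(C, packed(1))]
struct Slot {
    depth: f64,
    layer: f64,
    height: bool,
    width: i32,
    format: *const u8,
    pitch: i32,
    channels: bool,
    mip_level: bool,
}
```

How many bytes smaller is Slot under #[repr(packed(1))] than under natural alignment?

natural layout:
  depth at 0 (size 8, align 8) → ends 8
  layer at 8 (size 8, align 8) → ends 16
  height at 16 (size 1, align 1) → ends 17
  pad 3 to align 4 for width
  width at 20 (size 4, align 4) → ends 24
  format at 24 (size 8, align 8) → ends 32
  pitch at 32 (size 4, align 4) → ends 36
  channels at 36 (size 1, align 1) → ends 37
  mip_level at 37 (size 1, align 1) → ends 38
  tail pad 2 to reach multiple of 8
  total 40 bytes, alignment 8
packed(1) layout:
  depth at 0 (size 8, align 1) → ends 8
  layer at 8 (size 8, align 1) → ends 16
  height at 16 (size 1, align 1) → ends 17
  width at 17 (size 4, align 1) → ends 21
  format at 21 (size 8, align 1) → ends 29
  pitch at 29 (size 4, align 1) → ends 33
  channels at 33 (size 1, align 1) → ends 34
  mip_level at 34 (size 1, align 1) → ends 35
  total 35 bytes, alignment 1
40 − 35 = 5

5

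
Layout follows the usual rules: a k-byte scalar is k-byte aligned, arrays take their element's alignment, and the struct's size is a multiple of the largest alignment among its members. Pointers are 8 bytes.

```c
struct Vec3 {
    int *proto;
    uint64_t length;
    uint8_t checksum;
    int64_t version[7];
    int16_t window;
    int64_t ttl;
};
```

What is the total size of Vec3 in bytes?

proto at 0 (size 8, align 8) → ends 8
length at 8 (size 8, align 8) → ends 16
checksum at 16 (size 1, align 1) → ends 17
pad 7 to align 8 for version
version at 24 (size 56, align 8) → ends 80
window at 80 (size 2, align 2) → ends 82
pad 6 to align 8 for ttl
ttl at 88 (size 8, align 8) → ends 96
total 96 bytes, alignment 8

96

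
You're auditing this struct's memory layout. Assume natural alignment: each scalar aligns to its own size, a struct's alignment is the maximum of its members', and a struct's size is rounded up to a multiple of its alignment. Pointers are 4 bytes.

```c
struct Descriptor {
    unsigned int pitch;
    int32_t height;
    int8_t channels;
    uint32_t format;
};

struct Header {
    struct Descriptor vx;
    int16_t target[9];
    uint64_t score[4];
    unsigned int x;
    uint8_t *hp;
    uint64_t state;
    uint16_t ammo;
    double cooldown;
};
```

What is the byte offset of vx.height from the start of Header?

4

Descriptor: 0..4  pitch  (4B, 4-aligned); 4..8  height  (4B, 4-aligned); 8..9  channels  (1B, 1-aligned); 9..12  -- padding (3B); 12..16  format  (4B, 4-aligned); sizeof = 16, alignof = 4
0..16  vx  (16B, 4-aligned)
within Descriptor: height at 4
0 + 4 = 4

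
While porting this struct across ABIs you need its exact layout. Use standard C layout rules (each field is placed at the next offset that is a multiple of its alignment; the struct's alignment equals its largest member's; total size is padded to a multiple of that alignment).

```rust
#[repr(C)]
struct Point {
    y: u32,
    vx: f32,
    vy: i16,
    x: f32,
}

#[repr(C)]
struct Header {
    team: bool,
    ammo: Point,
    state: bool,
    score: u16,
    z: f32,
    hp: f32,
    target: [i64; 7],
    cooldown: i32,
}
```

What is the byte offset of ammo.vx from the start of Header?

8

Point: @0: y [4B, align 4] → 4; @4: vx [4B, align 4] → 8; @8: vy [2B, align 2] → 10; +2 pad (align 4); @12: x [4B, align 4] → 16; size 16, align 4
@0: team [1B, align 1] → 1
+3 pad (align 4)
@4: ammo [16B, align 4] → 20
within Point: vx at 4
4 + 4 = 8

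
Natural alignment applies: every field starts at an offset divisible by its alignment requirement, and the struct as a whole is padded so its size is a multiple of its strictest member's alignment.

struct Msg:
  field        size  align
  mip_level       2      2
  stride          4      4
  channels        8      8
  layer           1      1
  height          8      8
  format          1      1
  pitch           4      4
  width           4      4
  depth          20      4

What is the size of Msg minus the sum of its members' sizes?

@0: mip_level [2B, align 2] → 2
+2 pad (align 4)
@4: stride [4B, align 4] → 8
@8: channels [8B, align 8] → 16
@16: layer [1B, align 1] → 17
+7 pad (align 8)
@24: height [8B, align 8] → 32
@32: format [1B, align 1] → 33
+3 pad (align 4)
@36: pitch [4B, align 4] → 40
@40: width [4B, align 4] → 44
@44: depth [20B, align 4] → 64
size 64, align 8
data bytes 52, size 64 → padding 12

12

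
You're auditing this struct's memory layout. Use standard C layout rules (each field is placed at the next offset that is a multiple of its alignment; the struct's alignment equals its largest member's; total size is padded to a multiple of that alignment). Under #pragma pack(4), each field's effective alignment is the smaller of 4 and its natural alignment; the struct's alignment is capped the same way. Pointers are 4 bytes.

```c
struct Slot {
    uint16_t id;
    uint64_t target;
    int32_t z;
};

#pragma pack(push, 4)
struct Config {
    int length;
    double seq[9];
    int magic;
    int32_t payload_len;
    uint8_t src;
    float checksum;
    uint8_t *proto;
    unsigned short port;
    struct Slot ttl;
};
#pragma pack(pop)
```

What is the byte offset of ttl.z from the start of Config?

Slot: id at 0 (size 2, align 2) → ends 2; pad 6 to align 8 for target; target at 8 (size 8, align 8) → ends 16; z at 16 (size 4, align 4) → ends 20; tail pad 4 to reach multiple of 8; total 24 bytes, alignment 8
length at 0 (size 4, align 4) → ends 4
seq at 4 (size 72, align 4) → ends 76
magic at 76 (size 4, align 4) → ends 80
payload_len at 80 (size 4, align 4) → ends 84
src at 84 (size 1, align 1) → ends 85
pad 3 to align 4 for checksum
checksum at 88 (size 4, align 4) → ends 92
proto at 92 (size 4, align 4) → ends 96
port at 96 (size 2, align 2) → ends 98
pad 2 to align 4 for ttl
ttl at 100 (size 24, align 4) → ends 124
within Slot: z at 16
100 + 16 = 116

116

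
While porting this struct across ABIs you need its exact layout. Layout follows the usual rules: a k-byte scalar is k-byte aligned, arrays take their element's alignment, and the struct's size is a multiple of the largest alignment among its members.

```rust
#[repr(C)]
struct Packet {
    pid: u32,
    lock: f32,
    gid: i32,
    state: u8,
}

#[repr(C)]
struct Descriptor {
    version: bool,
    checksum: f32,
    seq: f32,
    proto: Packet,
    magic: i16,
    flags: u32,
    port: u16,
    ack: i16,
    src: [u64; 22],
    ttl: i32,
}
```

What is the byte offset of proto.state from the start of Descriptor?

24

Packet: pid at 0 (size 4, align 4) → ends 4; lock at 4 (size 4, align 4) → ends 8; gid at 8 (size 4, align 4) → ends 12; state at 12 (size 1, align 1) → ends 13; tail pad 3 to reach multiple of 4; total 16 bytes, alignment 4
version at 0 (size 1, align 1) → ends 1
pad 3 to align 4 for checksum
checksum at 4 (size 4, align 4) → ends 8
seq at 8 (size 4, align 4) → ends 12
proto at 12 (size 16, align 4) → ends 28
within Packet: state at 12
12 + 12 = 24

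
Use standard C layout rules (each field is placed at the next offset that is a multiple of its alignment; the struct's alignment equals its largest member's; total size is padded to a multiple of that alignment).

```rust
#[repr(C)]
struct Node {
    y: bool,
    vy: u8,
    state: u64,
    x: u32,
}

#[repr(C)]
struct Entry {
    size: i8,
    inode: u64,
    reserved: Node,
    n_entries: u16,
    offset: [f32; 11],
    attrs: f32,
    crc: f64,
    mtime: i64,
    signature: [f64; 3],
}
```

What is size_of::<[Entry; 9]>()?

1224

Node: @0: y [1B, align 1] → 1; @1: vy [1B, align 1] → 2; +6 pad (align 8); @8: state [8B, align 8] → 16; @16: x [4B, align 4] → 20; +4 tail pad (align 8); size 24, align 8
@0: size [1B, align 1] → 1
+7 pad (align 8)
@8: inode [8B, align 8] → 16
@16: reserved [24B, align 8] → 40
@40: n_entries [2B, align 2] → 42
+2 pad (align 4)
@44: offset [44B, align 4] → 88
@88: attrs [4B, align 4] → 92
+4 pad (align 8)
@96: crc [8B, align 8] → 104
@104: mtime [8B, align 8] → 112
@112: signature [24B, align 8] → 136
size 136, align 8
array of 9: 9 × 136 = 1224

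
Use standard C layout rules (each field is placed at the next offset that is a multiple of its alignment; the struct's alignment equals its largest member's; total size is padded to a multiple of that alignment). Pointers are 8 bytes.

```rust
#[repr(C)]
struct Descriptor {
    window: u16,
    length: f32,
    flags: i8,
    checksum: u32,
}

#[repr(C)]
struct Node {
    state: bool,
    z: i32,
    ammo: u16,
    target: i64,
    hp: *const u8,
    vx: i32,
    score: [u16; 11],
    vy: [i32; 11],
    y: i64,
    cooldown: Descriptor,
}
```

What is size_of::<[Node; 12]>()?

1536

Descriptor: 0..2  window  (2B, 2-aligned); 2..4  -- padding (2B); 4..8  length  (4B, 4-aligned); 8..9  flags  (1B, 1-aligned); 9..12  -- padding (3B); 12..16  checksum  (4B, 4-aligned); sizeof = 16, alignof = 4
0..1  state  (1B, 1-aligned)
1..4  -- padding (3B)
4..8  z  (4B, 4-aligned)
8..10  ammo  (2B, 2-aligned)
10..16  -- padding (6B)
16..24  target  (8B, 8-aligned)
24..32  hp  (8B, 8-aligned)
32..36  vx  (4B, 4-aligned)
36..58  score  (22B, 2-aligned)
58..60  -- padding (2B)
60..104  vy  (44B, 4-aligned)
104..112  y  (8B, 8-aligned)
112..128  cooldown  (16B, 4-aligned)
sizeof = 128, alignof = 8
array of 12: 12 × 128 = 1536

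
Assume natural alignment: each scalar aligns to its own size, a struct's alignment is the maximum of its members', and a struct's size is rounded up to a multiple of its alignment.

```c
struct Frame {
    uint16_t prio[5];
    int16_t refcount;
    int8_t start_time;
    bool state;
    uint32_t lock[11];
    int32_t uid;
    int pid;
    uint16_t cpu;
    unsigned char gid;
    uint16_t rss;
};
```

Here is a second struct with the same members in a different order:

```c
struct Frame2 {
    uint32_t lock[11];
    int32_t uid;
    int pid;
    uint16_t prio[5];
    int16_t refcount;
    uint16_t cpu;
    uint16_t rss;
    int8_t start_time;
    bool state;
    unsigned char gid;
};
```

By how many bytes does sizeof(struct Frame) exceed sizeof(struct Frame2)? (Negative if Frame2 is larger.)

@0: prio [10B, align 2] → 10
@10: refcount [2B, align 2] → 12
@12: start_time [1B, align 1] → 13
@13: state [1B, align 1] → 14
+2 pad (align 4)
@16: lock [44B, align 4] → 60
@60: uid [4B, align 4] → 64
@64: pid [4B, align 4] → 68
@68: cpu [2B, align 2] → 70
@70: gid [1B, align 1] → 71
+1 pad (align 2)
@72: rss [2B, align 2] → 74
+2 tail pad (align 4)
size 76, align 4
— Frame2 —
@0: lock [44B, align 4] → 44
@44: uid [4B, align 4] → 48
@48: pid [4B, align 4] → 52
@52: prio [10B, align 2] → 62
@62: refcount [2B, align 2] → 64
@64: cpu [2B, align 2] → 66
@66: rss [2B, align 2] → 68
@68: start_time [1B, align 1] → 69
@69: state [1B, align 1] → 70
@70: gid [1B, align 1] → 71
+1 tail pad (align 4)
size 72, align 4
76 − 72 = 4

4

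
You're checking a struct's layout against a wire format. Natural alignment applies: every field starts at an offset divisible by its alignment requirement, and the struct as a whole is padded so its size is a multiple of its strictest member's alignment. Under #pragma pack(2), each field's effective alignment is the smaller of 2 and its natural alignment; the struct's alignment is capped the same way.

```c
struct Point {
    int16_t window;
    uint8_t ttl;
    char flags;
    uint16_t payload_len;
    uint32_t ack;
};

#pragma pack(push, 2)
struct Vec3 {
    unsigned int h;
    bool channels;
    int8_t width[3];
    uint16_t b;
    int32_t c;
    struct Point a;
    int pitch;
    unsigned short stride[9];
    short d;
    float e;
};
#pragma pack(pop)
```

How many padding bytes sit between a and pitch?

0

Point: window at 0 (size 2, align 2) → ends 2; ttl at 2 (size 1, align 1) → ends 3; flags at 3 (size 1, align 1) → ends 4; payload_len at 4 (size 2, align 2) → ends 6; pad 2 to align 4 for ack; ack at 8 (size 4, align 4) → ends 12; total 12 bytes, alignment 4
h at 0 (size 4, align 2) → ends 4
channels at 4 (size 1, align 1) → ends 5
width at 5 (size 3, align 1) → ends 8
b at 8 (size 2, align 2) → ends 10
c at 10 (size 4, align 2) → ends 14
a at 14 (size 12, align 2) → ends 26
pitch at 26 (size 4, align 2) → ends 30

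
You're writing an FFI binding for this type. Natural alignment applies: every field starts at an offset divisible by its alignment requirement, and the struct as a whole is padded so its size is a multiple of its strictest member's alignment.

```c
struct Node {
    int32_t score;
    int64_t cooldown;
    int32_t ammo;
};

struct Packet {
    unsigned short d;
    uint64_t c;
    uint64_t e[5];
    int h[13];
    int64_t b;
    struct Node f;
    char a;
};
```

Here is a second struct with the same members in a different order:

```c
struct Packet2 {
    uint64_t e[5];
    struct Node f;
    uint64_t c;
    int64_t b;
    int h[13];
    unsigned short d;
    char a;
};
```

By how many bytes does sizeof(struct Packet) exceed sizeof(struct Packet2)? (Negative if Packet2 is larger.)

16

Node: @0: score [4B, align 4] → 4; +4 pad (align 8); @8: cooldown [8B, align 8] → 16; @16: ammo [4B, align 4] → 20; +4 tail pad (align 8); size 24, align 8
@0: d [2B, align 2] → 2
+6 pad (align 8)
@8: c [8B, align 8] → 16
@16: e [40B, align 8] → 56
@56: h [52B, align 4] → 108
+4 pad (align 8)
@112: b [8B, align 8] → 120
@120: f [24B, align 8] → 144
@144: a [1B, align 1] → 145
+7 tail pad (align 8)
size 152, align 8
— Packet2 —
@0: e [40B, align 8] → 40
@40: f [24B, align 8] → 64
@64: c [8B, align 8] → 72
@72: b [8B, align 8] → 80
@80: h [52B, align 4] → 132
@132: d [2B, align 2] → 134
@134: a [1B, align 1] → 135
+1 tail pad (align 8)
size 136, align 8
152 − 136 = 16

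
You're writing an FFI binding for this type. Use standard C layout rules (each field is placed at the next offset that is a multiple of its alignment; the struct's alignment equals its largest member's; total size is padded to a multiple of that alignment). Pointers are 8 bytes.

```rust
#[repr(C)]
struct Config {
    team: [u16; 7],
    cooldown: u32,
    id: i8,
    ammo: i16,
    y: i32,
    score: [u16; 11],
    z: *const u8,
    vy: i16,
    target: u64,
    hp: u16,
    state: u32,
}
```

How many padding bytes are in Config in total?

@0: team [14B, align 2] → 14
+2 pad (align 4)
@16: cooldown [4B, align 4] → 20
@20: id [1B, align 1] → 21
+1 pad (align 2)
@22: ammo [2B, align 2] → 24
@24: y [4B, align 4] → 28
@28: score [22B, align 2] → 50
+6 pad (align 8)
@56: z [8B, align 8] → 64
@64: vy [2B, align 2] → 66
+6 pad (align 8)
@72: target [8B, align 8] → 80
@80: hp [2B, align 2] → 82
+2 pad (align 4)
@84: state [4B, align 4] → 88
size 88, align 8
data bytes 71, size 88 → padding 17

17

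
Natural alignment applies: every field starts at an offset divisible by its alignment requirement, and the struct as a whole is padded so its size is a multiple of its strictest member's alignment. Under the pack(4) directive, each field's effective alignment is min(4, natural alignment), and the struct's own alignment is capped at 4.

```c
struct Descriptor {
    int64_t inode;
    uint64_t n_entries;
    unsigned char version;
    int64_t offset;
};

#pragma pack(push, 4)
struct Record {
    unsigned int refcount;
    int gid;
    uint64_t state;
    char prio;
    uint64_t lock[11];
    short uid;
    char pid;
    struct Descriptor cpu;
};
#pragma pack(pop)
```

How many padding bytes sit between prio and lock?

Descriptor: inode at 0 (size 8, align 8) → ends 8; n_entries at 8 (size 8, align 8) → ends 16; version at 16 (size 1, align 1) → ends 17; pad 7 to align 8 for offset; offset at 24 (size 8, align 8) → ends 32; total 32 bytes, alignment 8
refcount at 0 (size 4, align 4) → ends 4
gid at 4 (size 4, align 4) → ends 8
state at 8 (size 8, align 4) → ends 16
prio at 16 (size 1, align 1) → ends 17
pad 3 to align 4 for lock
lock at 20 (size 88, align 4) → ends 108

3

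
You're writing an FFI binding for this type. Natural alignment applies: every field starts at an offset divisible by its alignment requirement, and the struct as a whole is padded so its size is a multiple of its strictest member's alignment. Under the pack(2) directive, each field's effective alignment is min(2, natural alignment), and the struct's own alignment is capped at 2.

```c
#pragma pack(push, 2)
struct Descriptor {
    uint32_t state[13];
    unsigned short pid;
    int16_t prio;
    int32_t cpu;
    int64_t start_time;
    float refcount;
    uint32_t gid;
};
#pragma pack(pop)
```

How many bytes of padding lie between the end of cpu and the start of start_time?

0..52  state  (52B, 2-aligned)
52..54  pid  (2B, 2-aligned)
54..56  prio  (2B, 2-aligned)
56..60  cpu  (4B, 2-aligned)
60..68  start_time  (8B, 2-aligned)

0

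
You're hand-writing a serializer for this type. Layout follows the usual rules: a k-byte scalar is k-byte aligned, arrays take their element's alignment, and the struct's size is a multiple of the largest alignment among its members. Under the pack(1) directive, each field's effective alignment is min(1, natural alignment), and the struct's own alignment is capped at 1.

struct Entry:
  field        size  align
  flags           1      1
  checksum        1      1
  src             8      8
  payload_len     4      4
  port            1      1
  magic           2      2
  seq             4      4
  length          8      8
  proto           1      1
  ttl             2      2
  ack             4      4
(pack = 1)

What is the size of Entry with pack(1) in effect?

0..1  flags  (1B, 1-aligned)
1..2  checksum  (1B, 1-aligned)
2..10  src  (8B, 1-aligned)
10..14  payload_len  (4B, 1-aligned)
14..15  port  (1B, 1-aligned)
15..17  magic  (2B, 1-aligned)
17..21  seq  (4B, 1-aligned)
21..29  length  (8B, 1-aligned)
29..30  proto  (1B, 1-aligned)
30..32  ttl  (2B, 1-aligned)
32..36  ack  (4B, 1-aligned)
sizeof = 36, alignof = 1

36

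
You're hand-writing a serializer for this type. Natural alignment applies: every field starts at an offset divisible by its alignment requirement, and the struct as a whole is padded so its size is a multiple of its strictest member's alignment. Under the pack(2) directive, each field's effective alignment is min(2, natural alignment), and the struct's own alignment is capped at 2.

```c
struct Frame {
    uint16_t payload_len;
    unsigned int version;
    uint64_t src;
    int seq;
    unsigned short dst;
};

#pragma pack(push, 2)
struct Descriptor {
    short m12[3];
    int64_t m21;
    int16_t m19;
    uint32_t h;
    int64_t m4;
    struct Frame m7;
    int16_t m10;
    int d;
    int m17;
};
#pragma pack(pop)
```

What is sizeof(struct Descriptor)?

Frame: payload_len at 0 (size 2, align 2) → ends 2; pad 2 to align 4 for version; version at 4 (size 4, align 4) → ends 8; src at 8 (size 8, align 8) → ends 16; seq at 16 (size 4, align 4) → ends 20; dst at 20 (size 2, align 2) → ends 22; tail pad 2 to reach multiple of 8; total 24 bytes, alignment 8
m12 at 0 (size 6, align 2) → ends 6
m21 at 6 (size 8, align 2) → ends 14
m19 at 14 (size 2, align 2) → ends 16
h at 16 (size 4, align 2) → ends 20
m4 at 20 (size 8, align 2) → ends 28
m7 at 28 (size 24, align 2) → ends 52
m10 at 52 (size 2, align 2) → ends 54
d at 54 (size 4, align 2) → ends 58
m17 at 58 (size 4, align 2) → ends 62
total 62 bytes, alignment 2

62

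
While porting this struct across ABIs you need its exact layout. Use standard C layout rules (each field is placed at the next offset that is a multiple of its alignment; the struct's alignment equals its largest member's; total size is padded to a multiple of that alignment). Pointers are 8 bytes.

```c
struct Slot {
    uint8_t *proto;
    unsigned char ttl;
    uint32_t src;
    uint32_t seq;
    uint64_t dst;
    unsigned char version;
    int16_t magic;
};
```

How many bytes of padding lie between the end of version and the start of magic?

1

proto at 0 (size 8, align 8) → ends 8
ttl at 8 (size 1, align 1) → ends 9
pad 3 to align 4 for src
src at 12 (size 4, align 4) → ends 16
seq at 16 (size 4, align 4) → ends 20
pad 4 to align 8 for dst
dst at 24 (size 8, align 8) → ends 32
version at 32 (size 1, align 1) → ends 33
pad 1 to align 2 for magic
magic at 34 (size 2, align 2) → ends 36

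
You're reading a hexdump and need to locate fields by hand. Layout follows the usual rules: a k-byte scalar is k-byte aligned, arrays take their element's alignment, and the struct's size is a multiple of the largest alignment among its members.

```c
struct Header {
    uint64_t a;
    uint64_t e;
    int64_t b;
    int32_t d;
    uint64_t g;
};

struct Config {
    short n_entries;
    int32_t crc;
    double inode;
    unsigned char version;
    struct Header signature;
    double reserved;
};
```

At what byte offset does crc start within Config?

Header: 0..8  a  (8B, 8-aligned); 8..16  e  (8B, 8-aligned); 16..24  b  (8B, 8-aligned); 24..28  d  (4B, 4-aligned); 28..32  -- padding (4B); 32..40  g  (8B, 8-aligned); sizeof = 40, alignof = 8
0..2  n_entries  (2B, 2-aligned)
2..4  -- padding (2B)
4..8  crc  (4B, 4-aligned)

4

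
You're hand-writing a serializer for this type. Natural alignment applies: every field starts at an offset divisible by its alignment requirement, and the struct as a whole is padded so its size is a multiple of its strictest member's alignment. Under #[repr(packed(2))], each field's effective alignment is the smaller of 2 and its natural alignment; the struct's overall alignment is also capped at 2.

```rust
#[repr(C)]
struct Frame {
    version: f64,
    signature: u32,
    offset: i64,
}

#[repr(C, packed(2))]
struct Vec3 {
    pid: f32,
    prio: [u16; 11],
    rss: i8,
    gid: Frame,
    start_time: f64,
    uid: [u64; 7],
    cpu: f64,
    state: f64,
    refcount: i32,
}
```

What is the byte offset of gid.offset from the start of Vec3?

44

Frame: @0: version [8B, align 8] → 8; @8: signature [4B, align 4] → 12; +4 pad (align 8); @16: offset [8B, align 8] → 24; size 24, align 8
@0: pid [4B, align 2] → 4
@4: prio [22B, align 2] → 26
@26: rss [1B, align 1] → 27
+1 pad (align 2)
@28: gid [24B, align 2] → 52
within Frame: offset at 16
28 + 16 = 44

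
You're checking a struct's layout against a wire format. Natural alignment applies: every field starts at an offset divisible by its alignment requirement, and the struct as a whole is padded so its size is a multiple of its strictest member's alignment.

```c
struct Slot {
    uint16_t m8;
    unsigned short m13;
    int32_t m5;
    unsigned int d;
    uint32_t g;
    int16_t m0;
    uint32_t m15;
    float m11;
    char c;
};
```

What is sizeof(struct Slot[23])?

m8 at 0 (size 2, align 2) → ends 2
m13 at 2 (size 2, align 2) → ends 4
m5 at 4 (size 4, align 4) → ends 8
d at 8 (size 4, align 4) → ends 12
g at 12 (size 4, align 4) → ends 16
m0 at 16 (size 2, align 2) → ends 18
pad 2 to align 4 for m15
m15 at 20 (size 4, align 4) → ends 24
m11 at 24 (size 4, align 4) → ends 28
c at 28 (size 1, align 1) → ends 29
tail pad 3 to reach multiple of 4
total 32 bytes, alignment 4
array of 23: 23 × 32 = 736

736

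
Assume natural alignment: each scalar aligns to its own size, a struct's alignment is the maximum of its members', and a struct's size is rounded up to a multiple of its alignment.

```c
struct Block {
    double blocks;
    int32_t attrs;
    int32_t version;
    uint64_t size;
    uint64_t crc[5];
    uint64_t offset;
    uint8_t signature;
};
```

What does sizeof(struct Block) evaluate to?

80 bytes

blocks at 0 (size 8, align 8) → ends 8
attrs at 8 (size 4, align 4) → ends 12
version at 12 (size 4, align 4) → ends 16
size at 16 (size 8, align 8) → ends 24
crc at 24 (size 40, align 8) → ends 64
offset at 64 (size 8, align 8) → ends 72
signature at 72 (size 1, align 1) → ends 73
tail pad 7 to reach multiple of 8
total 80 bytes, alignment 8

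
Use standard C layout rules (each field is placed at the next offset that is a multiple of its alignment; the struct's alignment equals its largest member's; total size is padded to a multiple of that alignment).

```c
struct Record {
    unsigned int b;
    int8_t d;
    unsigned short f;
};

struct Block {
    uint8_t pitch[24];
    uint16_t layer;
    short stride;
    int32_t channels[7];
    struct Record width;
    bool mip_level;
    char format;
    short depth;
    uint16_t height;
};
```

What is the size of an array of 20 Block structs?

1440

Record: b at 0 (size 4, align 4) → ends 4; d at 4 (size 1, align 1) → ends 5; pad 1 to align 2 for f; f at 6 (size 2, align 2) → ends 8; total 8 bytes, alignment 4
pitch at 0 (size 24, align 1) → ends 24
layer at 24 (size 2, align 2) → ends 26
stride at 26 (size 2, align 2) → ends 28
channels at 28 (size 28, align 4) → ends 56
width at 56 (size 8, align 4) → ends 64
mip_level at 64 (size 1, align 1) → ends 65
format at 65 (size 1, align 1) → ends 66
depth at 66 (size 2, align 2) → ends 68
height at 68 (size 2, align 2) → ends 70
tail pad 2 to reach multiple of 4
total 72 bytes, alignment 4
array of 20: 20 × 72 = 1440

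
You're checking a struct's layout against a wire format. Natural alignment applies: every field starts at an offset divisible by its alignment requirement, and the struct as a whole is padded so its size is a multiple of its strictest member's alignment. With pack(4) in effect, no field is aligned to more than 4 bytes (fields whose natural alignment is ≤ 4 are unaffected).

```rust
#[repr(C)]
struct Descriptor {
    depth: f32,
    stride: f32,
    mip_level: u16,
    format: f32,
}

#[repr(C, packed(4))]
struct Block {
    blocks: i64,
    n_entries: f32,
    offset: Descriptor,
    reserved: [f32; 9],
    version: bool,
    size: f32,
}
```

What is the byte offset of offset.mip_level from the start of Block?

20

Descriptor: @0: depth [4B, align 4] → 4; @4: stride [4B, align 4] → 8; @8: mip_level [2B, align 2] → 10; +2 pad (align 4); @12: format [4B, align 4] → 16; size 16, align 4
@0: blocks [8B, align 4] → 8
@8: n_entries [4B, align 4] → 12
@12: offset [16B, align 4] → 28
within Descriptor: mip_level at 8
12 + 8 = 20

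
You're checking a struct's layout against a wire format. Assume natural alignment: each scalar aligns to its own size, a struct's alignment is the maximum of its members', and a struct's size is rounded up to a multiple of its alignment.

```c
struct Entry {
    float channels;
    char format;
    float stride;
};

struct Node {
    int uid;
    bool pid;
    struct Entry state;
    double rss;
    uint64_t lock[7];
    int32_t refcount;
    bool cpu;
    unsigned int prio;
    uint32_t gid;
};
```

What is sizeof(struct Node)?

Entry: 0..4  channels  (4B, 4-aligned); 4..5  format  (1B, 1-aligned); 5..8  -- padding (3B); 8..12  stride  (4B, 4-aligned); sizeof = 12, alignof = 4
0..4  uid  (4B, 4-aligned)
4..5  pid  (1B, 1-aligned)
5..8  -- padding (3B)
8..20  state  (12B, 4-aligned)
20..24  -- padding (4B)
24..32  rss  (8B, 8-aligned)
32..88  lock  (56B, 8-aligned)
88..92  refcount  (4B, 4-aligned)
92..93  cpu  (1B, 1-aligned)
93..96  -- padding (3B)
96..100  prio  (4B, 4-aligned)
100..104  gid  (4B, 4-aligned)
sizeof = 104, alignof = 8

104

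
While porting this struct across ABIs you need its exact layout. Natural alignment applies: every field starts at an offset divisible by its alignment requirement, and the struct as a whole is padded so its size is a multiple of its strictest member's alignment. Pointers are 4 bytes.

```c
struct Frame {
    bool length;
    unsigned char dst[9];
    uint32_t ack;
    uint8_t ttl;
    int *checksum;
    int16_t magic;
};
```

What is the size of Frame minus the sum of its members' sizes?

7

length at 0 (size 1, align 1) → ends 1
dst at 1 (size 9, align 1) → ends 10
pad 2 to align 4 for ack
ack at 12 (size 4, align 4) → ends 16
ttl at 16 (size 1, align 1) → ends 17
pad 3 to align 4 for checksum
checksum at 20 (size 4, align 4) → ends 24
magic at 24 (size 2, align 2) → ends 26
tail pad 2 to reach multiple of 4
total 28 bytes, alignment 4
data bytes 21, size 28 → padding 7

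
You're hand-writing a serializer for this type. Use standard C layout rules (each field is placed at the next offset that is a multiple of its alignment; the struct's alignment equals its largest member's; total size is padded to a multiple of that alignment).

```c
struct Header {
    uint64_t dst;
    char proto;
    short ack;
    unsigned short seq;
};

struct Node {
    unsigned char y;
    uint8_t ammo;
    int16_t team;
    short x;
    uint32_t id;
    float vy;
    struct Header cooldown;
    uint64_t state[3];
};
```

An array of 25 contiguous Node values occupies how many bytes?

1400

Header: 0..8  dst  (8B, 8-aligned); 8..9  proto  (1B, 1-aligned); 9..10  -- padding (1B); 10..12  ack  (2B, 2-aligned); 12..14  seq  (2B, 2-aligned); 14..16  -- tail padding (2B); sizeof = 16, alignof = 8
0..1  y  (1B, 1-aligned)
1..2  ammo  (1B, 1-aligned)
2..4  team  (2B, 2-aligned)
4..6  x  (2B, 2-aligned)
6..8  -- padding (2B)
8..12  id  (4B, 4-aligned)
12..16  vy  (4B, 4-aligned)
16..32  cooldown  (16B, 8-aligned)
32..56  state  (24B, 8-aligned)
sizeof = 56, alignof = 8
array of 25: 25 × 56 = 1400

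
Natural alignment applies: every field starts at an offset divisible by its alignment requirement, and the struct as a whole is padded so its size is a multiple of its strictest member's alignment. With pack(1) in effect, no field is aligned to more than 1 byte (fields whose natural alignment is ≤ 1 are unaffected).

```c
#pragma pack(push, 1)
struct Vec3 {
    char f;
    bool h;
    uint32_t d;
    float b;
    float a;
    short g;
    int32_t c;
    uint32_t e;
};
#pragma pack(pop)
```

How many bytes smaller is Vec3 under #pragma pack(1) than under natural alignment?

natural layout:
  f at 0 (size 1, align 1) → ends 1
  h at 1 (size 1, align 1) → ends 2
  pad 2 to align 4 for d
  d at 4 (size 4, align 4) → ends 8
  b at 8 (size 4, align 4) → ends 12
  a at 12 (size 4, align 4) → ends 16
  g at 16 (size 2, align 2) → ends 18
  pad 2 to align 4 for c
  c at 20 (size 4, align 4) → ends 24
  e at 24 (size 4, align 4) → ends 28
  total 28 bytes, alignment 4
packed(1) layout:
  f at 0 (size 1, align 1) → ends 1
  h at 1 (size 1, align 1) → ends 2
  d at 2 (size 4, align 1) → ends 6
  b at 6 (size 4, align 1) → ends 10
  a at 10 (size 4, align 1) → ends 14
  g at 14 (size 2, align 1) → ends 16
  c at 16 (size 4, align 1) → ends 20
  e at 20 (size 4, align 1) → ends 24
  total 24 bytes, alignment 1
28 − 24 = 4

4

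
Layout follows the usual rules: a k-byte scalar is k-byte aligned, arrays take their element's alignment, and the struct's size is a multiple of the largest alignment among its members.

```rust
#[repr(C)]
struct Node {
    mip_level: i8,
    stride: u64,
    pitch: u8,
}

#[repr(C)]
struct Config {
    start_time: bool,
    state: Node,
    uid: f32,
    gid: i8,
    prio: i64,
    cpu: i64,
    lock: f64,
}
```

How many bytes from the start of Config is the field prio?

Node: mip_level at 0 (size 1, align 1) → ends 1; pad 7 to align 8 for stride; stride at 8 (size 8, align 8) → ends 16; pitch at 16 (size 1, align 1) → ends 17; tail pad 7 to reach multiple of 8; total 24 bytes, alignment 8
start_time at 0 (size 1, align 1) → ends 1
pad 7 to align 8 for state
state at 8 (size 24, align 8) → ends 32
uid at 32 (size 4, align 4) → ends 36
gid at 36 (size 1, align 1) → ends 37
pad 3 to align 8 for prio
prio at 40 (size 8, align 8) → ends 48

40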